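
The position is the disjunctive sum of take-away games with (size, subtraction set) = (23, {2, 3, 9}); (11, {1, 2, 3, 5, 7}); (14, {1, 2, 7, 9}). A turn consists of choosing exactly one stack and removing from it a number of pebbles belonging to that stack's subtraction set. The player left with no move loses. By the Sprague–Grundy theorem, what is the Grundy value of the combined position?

Stack A, S = {2, 3, 9}:
n :  0  1  2  3  4  5  6  7  8  9 10 11 12 13 14 15 16 17 18 19 20 21 22 23
G :  0  0  1  1  2  0  0  1  1  2  2  0  0  1  1  2  0  0  1  1  2  2  0  0
G_A(23) = 0.
Stack B, S = {1, 2, 3, 5, 7}:
n :  0  1  2  3  4  5  6  7  8  9 10 11
G :  0  1  2  3  0  1  2  3  0  1  2  3
G_B(11) = 3.
Stack C, S = {1, 2, 7, 9}:
n :  0  1  2  3  4  5  6  7  8  9 10 11 12 13 14
G :  0  1  2  0  1  2  0  1  2  3  4  0  1  2  0
G_C(14) = 0.
Combined Grundy value = 0 ⊕ 3 ⊕ 0 = 3.

3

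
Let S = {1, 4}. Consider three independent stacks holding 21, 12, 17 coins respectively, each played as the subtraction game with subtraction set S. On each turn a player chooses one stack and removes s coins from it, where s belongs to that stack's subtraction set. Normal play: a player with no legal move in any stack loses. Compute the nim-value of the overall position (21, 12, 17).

All stacks use S = {1, 4}:
n :  0  1  2  3  4  5  6  7  8  9 10 11 12 13 14 15 16 17 18 19 20 21
G :  0  1  0  1  2  0  1  0  1  2  0  1  0  1  2  0  1  0  1  2  0  1
Stack A: G(21) = 1.
Stack B: G(12) = 0.
Stack C: G(17) = 0.
Combined Grundy value = 1 ⊕ 0 ⊕ 0 = 1.

1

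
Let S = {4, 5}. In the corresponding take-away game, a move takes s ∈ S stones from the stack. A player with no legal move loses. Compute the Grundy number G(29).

0

n :  0  1  2  3  4  5  6  7  8  9 10 11 12 13 14 15 16 17 18 19 20 21 22 23 24 25 26 27 28 29
G :  0  0  0  0  1  1  1  1  2  0  0  0  0  1  1  1  1  2  0  0  0  0  1  1  1  1  2  0  0  0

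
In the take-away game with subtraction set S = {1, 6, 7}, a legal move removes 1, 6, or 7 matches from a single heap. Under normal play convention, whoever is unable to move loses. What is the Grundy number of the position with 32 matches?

n :  0  1  2  3  4  5  6  7  8  9 10 11 12 13 14 15 16 17 18 19 20 21 22 23 24 25 26 27 28 29 30 31 32
G :  0  1  0  1  0  1  2  3  2  3  2  3  0  1  0  1  0  1  2  3  2  3  2  3  0  1  0  1  0  1  2  3  2

2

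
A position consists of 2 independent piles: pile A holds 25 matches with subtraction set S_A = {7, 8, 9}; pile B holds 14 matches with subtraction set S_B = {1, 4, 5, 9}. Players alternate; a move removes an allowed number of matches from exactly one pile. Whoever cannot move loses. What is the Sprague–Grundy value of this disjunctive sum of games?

3

Pile A, S = {7, 8, 9}:
n :  0  1  2  3  4  5  6  7  8  9 10 11 12 13 14 15 16 17 18 19 20 21 22 23 24 25
G :  0  0  0  0  0  0  0  1  1  1  1  1  1  1  2  2  0  0  0  0  0  0  0  1  1  1
G_A(25) = 1.
Pile B, S = {1, 4, 5, 9}:
G(0) = 0
G(1) = mex{0} = 1
G(2) = mex{1} = 0
G(3) = mex{0} = 1
G(4) = mex{1,0} = 2
G(5) = mex{2,1,0} = 3
G(6) = mex{3,0,1} = 2
G(7) = mex{2,1,0} = 3
G(8) = mex{3,2,1} = 0
G(9) = mex{0,3,2,0} = 1
G(10) = mex{1,2,3,1} = 0
G(11) = mex{0,3,2,0} = 1
G(12) = mex{1,0,3,1} = 2
G(13) = mex{2,1,0,2} = 3
G(14) = mex{3,0,1,3} = 2
G_B(14) = 2.
Combined Grundy value = 1 ⊕ 2 = 3.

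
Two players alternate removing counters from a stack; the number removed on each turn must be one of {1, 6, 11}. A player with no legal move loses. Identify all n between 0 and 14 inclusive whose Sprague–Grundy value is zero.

G(0) = 0
G(1) = mex{0} = 1
G(2) = mex{1} = 0
G(3) = mex{0} = 1
G(4) = mex{1} = 0
G(5) = mex{0} = 1
G(6) = mex{1,0} = 2
G(7) = mex{2,1} = 0
G(8) = mex{0,0} = 1
G(9) = mex{1,1} = 0
G(10) = mex{0,0} = 1
G(11) = mex{1,1,0} = 2
G(12) = mex{2,2,1} = 0
G(13) = mex{0,0,0} = 1
G(14) = mex{1,1,1} = 0
P-positions are exactly the n with G(n) = 0.

0, 2, 4, 7, 9, 12, 14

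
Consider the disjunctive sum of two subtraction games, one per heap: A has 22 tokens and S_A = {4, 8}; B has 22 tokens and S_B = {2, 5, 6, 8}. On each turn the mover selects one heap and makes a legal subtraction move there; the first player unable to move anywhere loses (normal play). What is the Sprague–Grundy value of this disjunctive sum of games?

0

Heap A, S = {4, 8}:
G(0) = 0
G(1) = mex{} = 0
G(2) = mex{} = 0
G(3) = mex{} = 0
G(4) = mex{0} = 1
G(5) = mex{0} = 1
G(6) = mex{0} = 1
G(7) = mex{0} = 1
G(8) = mex{1,0} = 2
G(9) = mex{1,0} = 2
G(10) = mex{1,0} = 2
G(11) = mex{1,0} = 2
G(12) = mex{2,1} = 0
G(13) = mex{2,1} = 0
G(14) = mex{2,1} = 0
G(15) = mex{2,1} = 0
G(16) = mex{0,2} = 1
G(17) = mex{0,2} = 1
G(18) = mex{0,2} = 1
G(19) = mex{0,2} = 1
G(20) = mex{1,0} = 2
G(21) = mex{1,0} = 2
G(22) = mex{1,0} = 2
G_A(22) = 2.
Heap B, S = {2, 5, 6, 8}:
n :  0  1  2  3  4  5  6  7  8  9 10 11 12 13 14 15 16 17 18 19 20 21 22
G :  0  0  1  1  0  2  1  3  2  2  3  0  2  1  0  0  1  1  0  2  1  3  2
G_B(22) = 2.
Combined Grundy value = 2 ⊕ 2 = 0.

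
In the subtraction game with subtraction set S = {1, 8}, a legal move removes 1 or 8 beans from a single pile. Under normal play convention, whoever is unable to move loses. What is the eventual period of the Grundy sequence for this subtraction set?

9

n :  0  1  2  3  4  5  6  7  8  9 10 11 12 13 14 15 16 17 18 19
G :  0  1  0  1  0  1  0  1  2  0  1  0  1  0  1  0  1  2  0  1
G(n+9) = G(n) holds for n = 0,…,7 (a full window of length max(S) = 8), so the sequence is purely periodic with period 9.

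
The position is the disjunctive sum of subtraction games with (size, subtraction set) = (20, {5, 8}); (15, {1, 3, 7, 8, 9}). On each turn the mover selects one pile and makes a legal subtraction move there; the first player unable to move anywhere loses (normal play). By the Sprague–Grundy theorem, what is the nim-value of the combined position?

Pile A, S = {5, 8}:
n :  0  1  2  3  4  5  6  7  8  9 10 11 12 13 14 15 16 17 18 19 20
G :  0  0  0  0  0  1  1  1  1  1  2  2  2  0  0  0  0  0  1  1  1
G_A(20) = 1.
Pile B, S = {1, 3, 7, 8, 9}:
n :  0  1  2  3  4  5  6  7  8  9 10 11 12 13 14 15
G :  0  1  0  1  0  1  0  1  2  3  2  3  2  3  2  3
G_B(15) = 3.
Combined Grundy value = 1 ⊕ 3 = 2.

2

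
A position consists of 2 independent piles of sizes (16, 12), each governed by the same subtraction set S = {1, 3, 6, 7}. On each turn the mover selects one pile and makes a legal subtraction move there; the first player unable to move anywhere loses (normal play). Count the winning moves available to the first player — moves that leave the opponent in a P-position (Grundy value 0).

All piles use S = {1, 3, 6, 7}:
n :  0  1  2  3  4  5  6  7  8  9 10 11 12 13 14 15 16
G :  0  1  0  1  0  1  2  3  2  3  2  3  0  1  0  1  0
Pile A: G(16) = 0.
Pile B: G(12) = 0.
Combined Grundy value = 0 ⊕ 0 = 0.
A winning move leaves total XOR = 0, i.e. changes one component's Grundy value g to g ⊕ X where X is the current total.
Pile A: target g' = 0⊕0 = 0, but every legal move changes the Grundy value (mex property), so 0 moves.
Pile B: target g' = 0⊕0 = 0, but every legal move changes the Grundy value (mex property), so 0 moves.

0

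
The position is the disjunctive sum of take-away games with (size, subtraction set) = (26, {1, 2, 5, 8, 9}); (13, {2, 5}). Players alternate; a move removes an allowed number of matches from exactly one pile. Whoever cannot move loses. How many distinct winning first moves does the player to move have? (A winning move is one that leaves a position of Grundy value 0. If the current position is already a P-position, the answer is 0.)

Pile A, S = {1, 2, 5, 8, 9}:
n :  0  1  2  3  4  5  6  7  8  9 10 11 12 13 14 15 16 17 18 19 20 21 22 23 24 25 26
G :  0  1  2  0  1  2  0  1  2  3  0  1  2  0  1  2  0  1  2  3  0  1  2  0  1  2  0
G_A(26) = 0.
Pile B, S = {2, 5}:
G(0) = 0
G(1) = mex{} = 0
G(2) = mex{0} = 1
G(3) = mex{0} = 1
G(4) = mex{1} = 0
G(5) = mex{1,0} = 2
G(6) = mex{0,0} = 1
G(7) = mex{2,1} = 0
G(8) = mex{1,1} = 0
G(9) = mex{0,0} = 1
G(10) = mex{0,2} = 1
G(11) = mex{1,1} = 0
G(12) = mex{1,0} = 2
G(13) = mex{0,0} = 1
G_B(13) = 1.
Combined Grundy value = 0 ⊕ 1 = 1.
A winning move leaves total XOR = 0, i.e. changes one component's Grundy value g to g ⊕ X where X is the current total.
Pile A: need g' = 0⊕1 = 1. Options: 26−1→G=2, 26−2→G=1, 26−5→G=1, 26−8→G=2, 26−9→G=1. Hits: 3.
Pile B: need g' = 1⊕1 = 0. Options: 13−2→G=0, 13−5→G=0. Hits: 2.

5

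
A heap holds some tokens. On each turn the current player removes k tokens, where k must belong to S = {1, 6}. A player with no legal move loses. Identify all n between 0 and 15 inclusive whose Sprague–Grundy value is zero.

G(0) = 0
G(1) = mex{0} = 1
G(2) = mex{1} = 0
G(3) = mex{0} = 1
G(4) = mex{1} = 0
G(5) = mex{0} = 1
G(6) = mex{1,0} = 2
G(7) = mex{2,1} = 0
G(8) = mex{0,0} = 1
G(9) = mex{1,1} = 0
G(10) = mex{0,0} = 1
G(11) = mex{1,1} = 0
G(12) = mex{0,2} = 1
G(13) = mex{1,0} = 2
G(14) = mex{2,1} = 0
G(15) = mex{0,0} = 1
P-positions are exactly the n with G(n) = 0.

0, 2, 4, 7, 9, 11, 14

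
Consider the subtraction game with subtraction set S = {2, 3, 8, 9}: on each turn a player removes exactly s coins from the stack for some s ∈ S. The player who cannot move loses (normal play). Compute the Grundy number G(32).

2

n :  0  1  2  3  4  5  6  7  8  9 10 11 12 13 14 15 16 17 18 19 20 21 22 23 24 25 26 27 28 29 30 31 32
G :  0  0  1  1  2  0  0  1  1  2  2  0  0  1  1  2  0  0  1  1  2  2  0  0  1  1  2  0  0  1  1  2  2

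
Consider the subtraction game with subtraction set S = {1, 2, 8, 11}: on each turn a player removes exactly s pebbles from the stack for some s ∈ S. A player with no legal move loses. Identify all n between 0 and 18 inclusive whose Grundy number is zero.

G(0) = 0
G(1) = mex{0} = 1
G(2) = mex{1,0} = 2
G(3) = mex{2,1} = 0
G(4) = mex{0,2} = 1
G(5) = mex{1,0} = 2
G(6) = mex{2,1} = 0
G(7) = mex{0,2} = 1
G(8) = mex{1,0,0} = 2
G(9) = mex{2,1,1} = 0
G(10) = mex{0,2,2} = 1
G(11) = mex{1,0,0,0} = 2
G(12) = mex{2,1,1,1} = 0
G(13) = mex{0,2,2,2} = 1
G(14) = mex{1,0,0,0} = 2
G(15) = mex{2,1,1,1} = 0
G(16) = mex{0,2,2,2} = 1
G(17) = mex{1,0,0,0} = 2
G(18) = mex{2,1,1,1} = 0
P-positions are exactly the n with G(n) = 0.

0, 3, 6, 9, 12, 15, 18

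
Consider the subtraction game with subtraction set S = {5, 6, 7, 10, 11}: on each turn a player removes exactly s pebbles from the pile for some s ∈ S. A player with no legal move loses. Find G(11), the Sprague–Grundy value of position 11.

2

n :  0  1  2  3  4  5  6  7  8  9 10 11
G :  0  0  0  0  0  1  1  1  1  1  2  2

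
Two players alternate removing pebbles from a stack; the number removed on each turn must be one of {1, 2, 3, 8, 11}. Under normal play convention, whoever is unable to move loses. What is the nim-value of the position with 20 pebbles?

G(0) = 0
G(1) = mex{0} = 1
G(2) = mex{1,0} = 2
G(3) = mex{2,1,0} = 3
G(4) = mex{3,2,1} = 0
G(5) = mex{0,3,2} = 1
G(6) = mex{1,0,3} = 2
G(7) = mex{2,1,0} = 3
G(8) = mex{3,2,1,0} = 4
G(9) = mex{4,3,2,1} = 0
G(10) = mex{0,4,3,2} = 1
G(11) = mex{1,0,4,3,0} = 2
G(12) = mex{2,1,0,0,1} = 3
G(13) = mex{3,2,1,1,2} = 0
G(14) = mex{0,3,2,2,3} = 1
G(15) = mex{1,0,3,3,0} = 2
G(16) = mex{2,1,0,4,1} = 3
G(17) = mex{3,2,1,0,2} = 4
G(18) = mex{4,3,2,1,3} = 0
G(19) = mex{0,4,3,2,4} = 1
G(20) = mex{1,0,4,3,0} = 2

2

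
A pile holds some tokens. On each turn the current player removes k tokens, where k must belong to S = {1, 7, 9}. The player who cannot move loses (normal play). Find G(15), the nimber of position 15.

n :  0  1  2  3  4  5  6  7  8  9 10 11 12 13 14 15
G :  0  1  0  1  0  1  0  1  0  1  0  1  0  1  0  1

1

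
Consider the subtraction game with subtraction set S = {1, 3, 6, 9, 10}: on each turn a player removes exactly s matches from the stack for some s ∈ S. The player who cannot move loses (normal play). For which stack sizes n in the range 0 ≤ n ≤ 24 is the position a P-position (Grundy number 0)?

n :  0  1  2  3  4  5  6  7  8  9 10 11 12 13 14 15 16 17 18 19 20 21 22 23 24
G :  0  1  0  1  0  1  2  3  2  3  2  3  4  5  4  0  1  0  1  0  1  2  3  2  3
P-positions are exactly the n with G(n) = 0.

0, 2, 4, 15, 17, 19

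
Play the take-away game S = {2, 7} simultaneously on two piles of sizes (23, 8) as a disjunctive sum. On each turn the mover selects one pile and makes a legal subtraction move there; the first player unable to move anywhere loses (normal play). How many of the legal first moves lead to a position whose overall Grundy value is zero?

All piles use S = {2, 7}:
n :  0  1  2  3  4  5  6  7  8  9 10 11 12 13 14 15 16 17 18 19 20 21 22 23
G :  0  0  1  1  0  0  1  1  2  0  0  1  1  0  0  1  1  2  0  0  1  1  0  0
Pile A: G(23) = 0.
Pile B: G(8) = 2.
Combined Grundy value = 0 ⊕ 2 = 2.
A winning move leaves total XOR = 0, i.e. changes one component's Grundy value g to g ⊕ X where X is the current total.
Pile A: need g' = 0⊕2 = 2. Options: 23−2→G=1, 23−7→G=1. Hits: 0.
Pile B: need g' = 2⊕2 = 0. Options: 8−2→G=1, 8−7→G=0. Hits: 1.

1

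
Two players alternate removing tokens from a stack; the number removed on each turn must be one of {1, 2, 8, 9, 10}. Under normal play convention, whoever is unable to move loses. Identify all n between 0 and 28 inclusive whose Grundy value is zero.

0, 3, 6, 17, 20, 23

G(0) = 0
G(1) = mex{0} = 1
G(2) = mex{1,0} = 2
G(3) = mex{2,1} = 0
G(4) = mex{0,2} = 1
G(5) = mex{1,0} = 2
G(6) = mex{2,1} = 0
G(7) = mex{0,2} = 1
G(8) = mex{1,0,0} = 2
G(9) = mex{2,1,1,0} = 3
G(10) = mex{3,2,2,1,0} = 4
G(11) = mex{4,3,0,2,1} = 5
G(12) = mex{5,4,1,0,2} = 3
G(13) = mex{3,5,2,1,0} = 4
G(14) = mex{4,3,0,2,1} = 5
G(15) = mex{5,4,1,0,2} = 3
G(16) = mex{3,5,2,1,0} = 4
G(17) = mex{4,3,3,2,1} = 0
G(18) = mex{0,4,4,3,2} = 1
G(19) = mex{1,0,5,4,3} = 2
G(20) = mex{2,1,3,5,4} = 0
G(21) = mex{0,2,4,3,5} = 1
G(22) = mex{1,0,5,4,3} = 2
G(23) = mex{2,1,3,5,4} = 0
G(24) = mex{0,2,4,3,5} = 1
G(25) = mex{1,0,0,4,3} = 2
G(26) = mex{2,1,1,0,4} = 3
G(27) = mex{3,2,2,1,0} = 4
G(28) = mex{4,3,0,2,1} = 5
P-positions are exactly the n with G(n) = 0.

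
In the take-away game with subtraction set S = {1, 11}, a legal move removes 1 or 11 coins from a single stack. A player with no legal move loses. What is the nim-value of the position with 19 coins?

1

G(0) = 0
G(1) = mex{0} = 1
G(2) = mex{1} = 0
G(3) = mex{0} = 1
G(4) = mex{1} = 0
G(5) = mex{0} = 1
G(6) = mex{1} = 0
G(7) = mex{0} = 1
G(8) = mex{1} = 0
G(9) = mex{0} = 1
G(10) = mex{1} = 0
G(11) = mex{0,0} = 1
G(12) = mex{1,1} = 0
G(13) = mex{0,0} = 1
G(14) = mex{1,1} = 0
G(15) = mex{0,0} = 1
G(16) = mex{1,1} = 0
G(17) = mex{0,0} = 1
G(18) = mex{1,1} = 0
G(19) = mex{0,0} = 1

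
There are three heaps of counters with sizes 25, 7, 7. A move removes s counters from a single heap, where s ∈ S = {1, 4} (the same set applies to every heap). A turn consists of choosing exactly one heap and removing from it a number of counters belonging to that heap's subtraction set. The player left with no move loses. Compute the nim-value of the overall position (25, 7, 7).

0

All heaps use S = {1, 4}:
n :  0  1  2  3  4  5  6  7  8  9 10 11 12 13 14 15 16 17 18 19 20 21 22 23 24 25
G :  0  1  0  1  2  0  1  0  1  2  0  1  0  1  2  0  1  0  1  2  0  1  0  1  2  0
Heap A: G(25) = 0.
Heap B: G(7) = 0.
Heap C: G(7) = 0.
Combined Grundy value = 0 ⊕ 0 ⊕ 0 = 0.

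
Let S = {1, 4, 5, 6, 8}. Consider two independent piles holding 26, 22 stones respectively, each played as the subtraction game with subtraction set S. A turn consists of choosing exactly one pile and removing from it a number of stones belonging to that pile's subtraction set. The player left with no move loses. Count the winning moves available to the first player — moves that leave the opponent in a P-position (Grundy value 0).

All piles use S = {1, 4, 5, 6, 8}:
G(0) = 0
G(1) = mex{0} = 1
G(2) = mex{1} = 0
G(3) = mex{0} = 1
G(4) = mex{1,0} = 2
G(5) = mex{2,1,0} = 3
G(6) = mex{3,0,1,0} = 2
G(7) = mex{2,1,0,1} = 3
G(8) = mex{3,2,1,0,0} = 4
G(9) = mex{4,3,2,1,1} = 0
G(10) = mex{0,2,3,2,0} = 1
G(11) = mex{1,3,2,3,1} = 0
G(12) = mex{0,4,3,2,2} = 1
G(13) = mex{1,0,4,3,3} = 2
G(14) = mex{2,1,0,4,2} = 3
G(15) = mex{3,0,1,0,3} = 2
G(16) = mex{2,1,0,1,4} = 3
G(17) = mex{3,2,1,0,0} = 4
G(18) = mex{4,3,2,1,1} = 0
G(19) = mex{0,2,3,2,0} = 1
G(20) = mex{1,3,2,3,1} = 0
G(21) = mex{0,4,3,2,2} = 1
G(22) = mex{1,0,4,3,3} = 2
G(23) = mex{2,1,0,4,2} = 3
G(24) = mex{3,0,1,0,3} = 2
G(25) = mex{2,1,0,1,4} = 3
G(26) = mex{3,2,1,0,0} = 4
Pile A: G(26) = 4.
Pile B: G(22) = 2.
Combined Grundy value = 4 ⊕ 2 = 6.
A winning move leaves total XOR = 0, i.e. changes one component's Grundy value g to g ⊕ X where X is the current total.
Pile A: need g' = 4⊕6 = 2. Options: 26−1→G=3, 26−4→G=2, 26−5→G=1, 26−6→G=0, 26−8→G=0. Hits: 1.
Pile B: need g' = 2⊕6 = 4. Options: 22−1→G=1, 22−4→G=0, 22−5→G=4, 22−6→G=3, 22−8→G=3. Hits: 1.

2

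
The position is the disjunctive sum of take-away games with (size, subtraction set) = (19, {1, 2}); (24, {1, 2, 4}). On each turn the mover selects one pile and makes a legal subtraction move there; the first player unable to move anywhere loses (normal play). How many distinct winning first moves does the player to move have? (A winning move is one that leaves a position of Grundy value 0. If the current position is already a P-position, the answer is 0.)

2

Pile A, S = {1, 2}:
n :  0  1  2  3  4  5  6  7  8  9 10 11 12 13 14 15 16 17 18 19
G :  0  1  2  0  1  2  0  1  2  0  1  2  0  1  2  0  1  2  0  1
G_A(19) = 1.
Pile B, S = {1, 2, 4}:
n :  0  1  2  3  4  5  6  7  8  9 10 11 12 13 14 15 16 17 18 19 20 21 22 23 24
G :  0  1  2  0  1  2  0  1  2  0  1  2  0  1  2  0  1  2  0  1  2  0  1  2  0
G_B(24) = 0.
Combined Grundy value = 1 ⊕ 0 = 1.
A winning move leaves total XOR = 0, i.e. changes one component's Grundy value g to g ⊕ X where X is the current total.
Pile A: need g' = 1⊕1 = 0. Options: 19−1→G=0, 19−2→G=2. Hits: 1.
Pile B: need g' = 0⊕1 = 1. Options: 24−1→G=2, 24−2→G=1, 24−4→G=2. Hits: 1.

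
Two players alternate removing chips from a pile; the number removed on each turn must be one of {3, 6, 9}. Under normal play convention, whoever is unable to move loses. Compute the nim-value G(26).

n :  0  1  2  3  4  5  6  7  8  9 10 11 12 13 14 15 16 17 18 19 20 21 22 23 24 25 26
G :  0  0  0  1  1  1  2  2  2  3  3  3  0  0  0  1  1  1  2  2  2  3  3  3  0  0  0

0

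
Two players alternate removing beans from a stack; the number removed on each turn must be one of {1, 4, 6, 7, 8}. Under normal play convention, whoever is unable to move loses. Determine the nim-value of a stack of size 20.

1

n :  0  1  2  3  4  5  6  7  8  9 10 11 12 13 14 15 16 17 18 19 20
G :  0  1  0  1  2  0  1  2  3  2  3  4  5  3  0  1  0  1  2  0  1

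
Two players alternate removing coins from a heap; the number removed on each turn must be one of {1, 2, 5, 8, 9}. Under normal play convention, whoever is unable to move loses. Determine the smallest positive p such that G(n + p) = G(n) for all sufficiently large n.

n :  0  1  2  3  4  5  6  7  8  9 10 11 12 13 14 15 16 17 18 19 20 21
G :  0  1  2  0  1  2  0  1  2  3  0  1  2  0  1  2  0  1  2  3  0  1
G(n+10) = G(n) holds for n = 0,…,8 (a full window of length max(S) = 9), so the sequence is purely periodic with period 10.

10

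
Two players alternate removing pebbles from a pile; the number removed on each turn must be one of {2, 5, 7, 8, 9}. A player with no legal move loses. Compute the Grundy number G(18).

0

G(0) = 0
G(1) = mex{} = 0
G(2) = mex{0} = 1
G(3) = mex{0} = 1
G(4) = mex{1} = 0
G(5) = mex{1,0} = 2
G(6) = mex{0,0} = 1
G(7) = mex{2,1,0} = 3
G(8) = mex{1,1,0,0} = 2
G(9) = mex{3,0,1,0,0} = 2
G(10) = mex{2,2,1,1,0} = 3
G(11) = mex{2,1,0,1,1} = 3
G(12) = mex{3,3,2,0,1} = 4
G(13) = mex{3,2,1,2,0} = 4
G(14) = mex{4,2,3,1,2} = 0
G(15) = mex{4,3,2,3,1} = 0
G(16) = mex{0,3,2,2,3} = 1
G(17) = mex{0,4,3,2,2} = 1
G(18) = mex{1,4,3,3,2} = 0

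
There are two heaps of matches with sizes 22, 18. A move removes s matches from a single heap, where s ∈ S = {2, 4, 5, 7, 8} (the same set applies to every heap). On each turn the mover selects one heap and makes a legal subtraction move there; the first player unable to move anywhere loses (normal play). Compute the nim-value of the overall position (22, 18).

5

All heaps use S = {2, 4, 5, 7, 8}:
n :  0  1  2  3  4  5  6  7  8  9 10 11 12 13 14 15 16 17 18 19 20 21 22
G :  0  0  1  1  2  2  3  3  4  4  0  0  1  1  2  2  3  3  4  4  0  0  1
Heap A: G(22) = 1.
Heap B: G(18) = 4.
Combined Grundy value = 1 ⊕ 4 = 5.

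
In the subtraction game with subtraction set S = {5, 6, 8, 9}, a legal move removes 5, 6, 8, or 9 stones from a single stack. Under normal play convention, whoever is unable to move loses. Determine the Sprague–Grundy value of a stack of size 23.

G(0) = 0
G(1) = mex{} = 0
G(2) = mex{} = 0
G(3) = mex{} = 0
G(4) = mex{} = 0
G(5) = mex{0} = 1
G(6) = mex{0,0} = 1
G(7) = mex{0,0} = 1
G(8) = mex{0,0,0} = 1
G(9) = mex{0,0,0,0} = 1
G(10) = mex{1,0,0,0} = 2
G(11) = mex{1,1,0,0} = 2
G(12) = mex{1,1,0,0} = 2
G(13) = mex{1,1,1,0} = 2
G(14) = mex{1,1,1,1} = 0
G(15) = mex{2,1,1,1} = 0
G(16) = mex{2,2,1,1} = 0
G(17) = mex{2,2,1,1} = 0
G(18) = mex{2,2,2,1} = 0
G(19) = mex{0,2,2,2} = 1
G(20) = mex{0,0,2,2} = 1
G(21) = mex{0,0,2,2} = 1
G(22) = mex{0,0,0,2} = 1
G(23) = mex{0,0,0,0} = 1

1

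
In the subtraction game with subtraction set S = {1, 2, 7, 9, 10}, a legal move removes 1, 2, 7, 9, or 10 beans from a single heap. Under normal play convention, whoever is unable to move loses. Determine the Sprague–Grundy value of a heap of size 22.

0

n :  0  1  2  3  4  5  6  7  8  9 10 11 12 13 14 15 16 17 18 19 20 21 22
G :  0  1  2  0  1  2  0  1  2  3  4  0  1  2  0  1  2  0  1  2  3  4  0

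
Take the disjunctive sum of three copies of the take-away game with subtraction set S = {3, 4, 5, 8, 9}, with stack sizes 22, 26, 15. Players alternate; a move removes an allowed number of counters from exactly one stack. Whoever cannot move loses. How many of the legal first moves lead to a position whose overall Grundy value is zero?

4

All stacks use S = {3, 4, 5, 8, 9}:
n :  0  1  2  3  4  5  6  7  8  9 10 11 12 13 14 15 16 17 18 19 20 21 22 23 24 25 26
G :  0  0  0  1  1  1  2  2  2  3  3  3  0  0  0  1  1  1  2  2  2  3  3  3  0  0  0
Stack A: G(22) = 3.
Stack B: G(26) = 0.
Stack C: G(15) = 1.
Combined Grundy value = 3 ⊕ 0 ⊕ 1 = 2.
A winning move leaves total XOR = 0, i.e. changes one component's Grundy value g to g ⊕ X where X is the current total.
Stack A: need g' = 3⊕2 = 1. Options: 22−3→G=2, 22−4→G=2, 22−5→G=1, 22−8→G=0, 22−9→G=0. Hits: 1.
Stack B: need g' = 0⊕2 = 2. Options: 26−3→G=3, 26−4→G=3, 26−5→G=3, 26−8→G=2, 26−9→G=1. Hits: 1.
Stack C: need g' = 1⊕2 = 3. Options: 15−3→G=0, 15−4→G=3, 15−5→G=3, 15−8→G=2, 15−9→G=2. Hits: 2.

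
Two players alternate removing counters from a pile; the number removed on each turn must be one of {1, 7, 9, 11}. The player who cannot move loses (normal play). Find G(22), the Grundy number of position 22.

n :  0  1  2  3  4  5  6  7  8  9 10 11 12 13 14 15 16 17 18 19 20 21 22
G :  0  1  0  1  0  1  0  1  0  1  0  1  0  1  0  1  0  1  0  1  0  1  0

0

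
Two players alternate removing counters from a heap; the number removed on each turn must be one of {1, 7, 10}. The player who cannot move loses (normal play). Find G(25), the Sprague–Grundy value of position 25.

0

n :  0  1  2  3  4  5  6  7  8  9 10 11 12 13 14 15 16 17 18 19 20 21 22 23 24 25
G :  0  1  0  1  0  1  0  1  0  1  2  3  2  3  2  3  2  0  1  0  1  0  1  0  1  0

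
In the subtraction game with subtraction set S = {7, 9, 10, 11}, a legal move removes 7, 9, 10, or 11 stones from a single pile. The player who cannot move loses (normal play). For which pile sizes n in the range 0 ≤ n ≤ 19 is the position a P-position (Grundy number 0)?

0, 1, 2, 3, 4, 5, 6, 18, 19

n :  0  1  2  3  4  5  6  7  8  9 10 11 12 13 14 15 16 17 18 19
G :  0  0  0  0  0  0  0  1  1  1  1  1  1  1  2  2  2  2  0  0
P-positions are exactly the n with G(n) = 0.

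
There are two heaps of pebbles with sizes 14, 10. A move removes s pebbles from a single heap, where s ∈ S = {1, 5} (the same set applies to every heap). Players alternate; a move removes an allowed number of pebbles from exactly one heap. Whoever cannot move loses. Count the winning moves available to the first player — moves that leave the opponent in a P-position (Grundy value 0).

0

All heaps use S = {1, 5}:
G(0) = 0
G(1) = mex{0} = 1
G(2) = mex{1} = 0
G(3) = mex{0} = 1
G(4) = mex{1} = 0
G(5) = mex{0,0} = 1
G(6) = mex{1,1} = 0
G(7) = mex{0,0} = 1
G(8) = mex{1,1} = 0
G(9) = mex{0,0} = 1
G(10) = mex{1,1} = 0
G(11) = mex{0,0} = 1
G(12) = mex{1,1} = 0
G(13) = mex{0,0} = 1
G(14) = mex{1,1} = 0
Heap A: G(14) = 0.
Heap B: G(10) = 0.
Combined Grundy value = 0 ⊕ 0 = 0.
A winning move leaves total XOR = 0, i.e. changes one component's Grundy value g to g ⊕ X where X is the current total.
Heap A: target g' = 0⊕0 = 0, but every legal move changes the Grundy value (mex property), so 0 moves.
Heap B: target g' = 0⊕0 = 0, but every legal move changes the Grundy value (mex property), so 0 moves.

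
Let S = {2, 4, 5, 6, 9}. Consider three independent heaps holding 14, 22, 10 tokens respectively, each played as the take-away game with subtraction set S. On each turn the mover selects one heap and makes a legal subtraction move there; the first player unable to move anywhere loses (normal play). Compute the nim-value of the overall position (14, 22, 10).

0

All heaps use S = {2, 4, 5, 6, 9}:
G(0) = 0
G(1) = mex{} = 0
G(2) = mex{0} = 1
G(3) = mex{0} = 1
G(4) = mex{1,0} = 2
G(5) = mex{1,0,0} = 2
G(6) = mex{2,1,0,0} = 3
G(7) = mex{2,1,1,0} = 3
G(8) = mex{3,2,1,1} = 0
G(9) = mex{3,2,2,1,0} = 4
G(10) = mex{0,3,2,2,0} = 1
G(11) = mex{4,3,3,2,1} = 0
G(12) = mex{1,0,3,3,1} = 2
G(13) = mex{0,4,0,3,2} = 1
G(14) = mex{2,1,4,0,2} = 3
G(15) = mex{1,0,1,4,3} = 2
G(16) = mex{3,2,0,1,3} = 4
G(17) = mex{2,1,2,0,0} = 3
G(18) = mex{4,3,1,2,4} = 0
G(19) = mex{3,2,3,1,1} = 0
G(20) = mex{0,4,2,3,0} = 1
G(21) = mex{0,3,4,2,2} = 1
G(22) = mex{1,0,3,4,1} = 2
Heap A: G(14) = 3.
Heap B: G(22) = 2.
Heap C: G(10) = 1.
Combined Grundy value = 3 ⊕ 2 ⊕ 1 = 0.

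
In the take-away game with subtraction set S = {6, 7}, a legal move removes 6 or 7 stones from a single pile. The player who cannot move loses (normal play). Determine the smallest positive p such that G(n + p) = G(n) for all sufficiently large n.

13

n :  0  1  2  3  4  5  6  7  8  9 10 11 12 13 14 15 16 17 18 19 20 21 22 23 24 25 26 27
G :  0  0  0  0  0  0  1  1  1  1  1  1  2  0  0  0  0  0  0  1  1  1  1  1  1  2  0  0
G(n+13) = G(n) holds for n = 0,…,6 (a full window of length max(S) = 7), so the sequence is purely periodic with period 13.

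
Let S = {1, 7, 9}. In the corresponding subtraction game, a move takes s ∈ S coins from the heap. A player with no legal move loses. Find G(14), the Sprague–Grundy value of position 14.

0

G(0) = 0
G(1) = mex{0} = 1
G(2) = mex{1} = 0
G(3) = mex{0} = 1
G(4) = mex{1} = 0
G(5) = mex{0} = 1
G(6) = mex{1} = 0
G(7) = mex{0,0} = 1
G(8) = mex{1,1} = 0
G(9) = mex{0,0,0} = 1
G(10) = mex{1,1,1} = 0
G(11) = mex{0,0,0} = 1
G(12) = mex{1,1,1} = 0
G(13) = mex{0,0,0} = 1
G(14) = mex{1,1,1} = 0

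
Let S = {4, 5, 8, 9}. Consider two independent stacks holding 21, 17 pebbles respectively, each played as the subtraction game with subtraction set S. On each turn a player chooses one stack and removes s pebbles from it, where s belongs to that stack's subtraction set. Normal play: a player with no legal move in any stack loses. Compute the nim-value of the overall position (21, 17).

All stacks use S = {4, 5, 8, 9}:
G(0) = 0
G(1) = mex{} = 0
G(2) = mex{} = 0
G(3) = mex{} = 0
G(4) = mex{0} = 1
G(5) = mex{0,0} = 1
G(6) = mex{0,0} = 1
G(7) = mex{0,0} = 1
G(8) = mex{1,0,0} = 2
G(9) = mex{1,1,0,0} = 2
G(10) = mex{1,1,0,0} = 2
G(11) = mex{1,1,0,0} = 2
G(12) = mex{2,1,1,0} = 3
G(13) = mex{2,2,1,1} = 0
G(14) = mex{2,2,1,1} = 0
G(15) = mex{2,2,1,1} = 0
G(16) = mex{3,2,2,1} = 0
G(17) = mex{0,3,2,2} = 1
G(18) = mex{0,0,2,2} = 1
G(19) = mex{0,0,2,2} = 1
G(20) = mex{0,0,3,2} = 1
G(21) = mex{1,0,0,3} = 2
Stack A: G(21) = 2.
Stack B: G(17) = 1.
Combined Grundy value = 2 ⊕ 1 = 3.

3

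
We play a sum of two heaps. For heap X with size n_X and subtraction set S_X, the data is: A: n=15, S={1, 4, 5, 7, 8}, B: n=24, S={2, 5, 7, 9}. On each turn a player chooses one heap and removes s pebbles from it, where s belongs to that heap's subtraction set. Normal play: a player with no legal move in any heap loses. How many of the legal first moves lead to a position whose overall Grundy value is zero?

3

Heap A, S = {1, 4, 5, 7, 8}:
G(0) = 0
G(1) = mex{0} = 1
G(2) = mex{1} = 0
G(3) = mex{0} = 1
G(4) = mex{1,0} = 2
G(5) = mex{2,1,0} = 3
G(6) = mex{3,0,1} = 2
G(7) = mex{2,1,0,0} = 3
G(8) = mex{3,2,1,1,0} = 4
G(9) = mex{4,3,2,0,1} = 5
G(10) = mex{5,2,3,1,0} = 4
G(11) = mex{4,3,2,2,1} = 0
G(12) = mex{0,4,3,3,2} = 1
G(13) = mex{1,5,4,2,3} = 0
G(14) = mex{0,4,5,3,2} = 1
G(15) = mex{1,0,4,4,3} = 2
G_A(15) = 2.
Heap B, S = {2, 5, 7, 9}:
n :  0  1  2  3  4  5  6  7  8  9 10 11 12 13 14 15 16 17 18 19 20 21 22 23 24
G :  0  0  1  1  0  2  1  3  2  2  3  3  0  4  1  0  0  1  1  2  2  3  3  2  4
G_B(24) = 4.
Combined Grundy value = 2 ⊕ 4 = 6.
A winning move leaves total XOR = 0, i.e. changes one component's Grundy value g to g ⊕ X where X is the current total.
Heap A: need g' = 2⊕6 = 4. Options: 15−1→G=1, 15−4→G=0, 15−5→G=4, 15−7→G=4, 15−8→G=3. Hits: 2.
Heap B: need g' = 4⊕6 = 2. Options: 24−2→G=3, 24−5→G=2, 24−7→G=1, 24−9→G=0. Hits: 1.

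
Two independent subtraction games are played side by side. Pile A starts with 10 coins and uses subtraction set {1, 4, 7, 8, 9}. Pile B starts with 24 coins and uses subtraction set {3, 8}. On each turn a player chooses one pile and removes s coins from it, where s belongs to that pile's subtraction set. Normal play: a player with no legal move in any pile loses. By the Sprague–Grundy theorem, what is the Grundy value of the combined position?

Pile A, S = {1, 4, 7, 8, 9}:
G(0) = 0
G(1) = mex{0} = 1
G(2) = mex{1} = 0
G(3) = mex{0} = 1
G(4) = mex{1,0} = 2
G(5) = mex{2,1} = 0
G(6) = mex{0,0} = 1
G(7) = mex{1,1,0} = 2
G(8) = mex{2,2,1,0} = 3
G(9) = mex{3,0,0,1,0} = 2
G(10) = mex{2,1,1,0,1} = 3
G_A(10) = 3.
Pile B, S = {3, 8}:
n :  0  1  2  3  4  5  6  7  8  9 10 11 12 13 14 15 16 17 18 19 20 21 22 23 24
G :  0  0  0  1  1  1  0  0  2  1  1  0  0  0  1  1  1  0  0  2  1  1  0  0  0
G_B(24) = 0.
Combined Grundy value = 3 ⊕ 0 = 3.

3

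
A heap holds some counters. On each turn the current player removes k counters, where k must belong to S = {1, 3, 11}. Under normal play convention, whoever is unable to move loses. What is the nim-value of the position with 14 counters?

0

n :  0  1  2  3  4  5  6  7  8  9 10 11 12 13 14
G :  0  1  0  1  0  1  0  1  0  1  0  1  0  1  0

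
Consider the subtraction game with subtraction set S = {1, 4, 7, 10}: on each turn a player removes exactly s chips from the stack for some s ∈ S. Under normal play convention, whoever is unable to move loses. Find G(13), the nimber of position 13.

n :  0  1  2  3  4  5  6  7  8  9 10 11 12 13
G :  0  1  0  1  2  0  1  2  0  1  2  0  1  0

0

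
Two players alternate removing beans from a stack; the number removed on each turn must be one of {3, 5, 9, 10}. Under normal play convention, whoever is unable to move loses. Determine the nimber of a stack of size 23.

3

n :  0  1  2  3  4  5  6  7  8  9 10 11 12 13 14 15 16 17 18 19 20 21 22 23
G :  0  0  0  1  1  1  2  2  0  3  3  1  4  2  0  0  0  1  1  1  2  2  0  3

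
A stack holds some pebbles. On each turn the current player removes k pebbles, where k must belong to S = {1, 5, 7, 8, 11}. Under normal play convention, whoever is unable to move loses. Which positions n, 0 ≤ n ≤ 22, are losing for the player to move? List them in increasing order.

G(0) = 0
G(1) = mex{0} = 1
G(2) = mex{1} = 0
G(3) = mex{0} = 1
G(4) = mex{1} = 0
G(5) = mex{0,0} = 1
G(6) = mex{1,1} = 0
G(7) = mex{0,0,0} = 1
G(8) = mex{1,1,1,0} = 2
G(9) = mex{2,0,0,1} = 3
G(10) = mex{3,1,1,0} = 2
G(11) = mex{2,0,0,1,0} = 3
G(12) = mex{3,1,1,0,1} = 2
G(13) = mex{2,2,0,1,0} = 3
G(14) = mex{3,3,1,0,1} = 2
G(15) = mex{2,2,2,1,0} = 3
G(16) = mex{3,3,3,2,1} = 0
G(17) = mex{0,2,2,3,0} = 1
G(18) = mex{1,3,3,2,1} = 0
G(19) = mex{0,2,2,3,2} = 1
G(20) = mex{1,3,3,2,3} = 0
G(21) = mex{0,0,2,3,2} = 1
G(22) = mex{1,1,3,2,3} = 0
P-positions are exactly the n with G(n) = 0.

0, 2, 4, 6, 16, 18, 20, 22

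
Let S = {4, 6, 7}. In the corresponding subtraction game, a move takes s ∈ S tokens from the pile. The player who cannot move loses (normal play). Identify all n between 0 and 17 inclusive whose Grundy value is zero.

G(0) = 0
G(1) = mex{} = 0
G(2) = mex{} = 0
G(3) = mex{} = 0
G(4) = mex{0} = 1
G(5) = mex{0} = 1
G(6) = mex{0,0} = 1
G(7) = mex{0,0,0} = 1
G(8) = mex{1,0,0} = 2
G(9) = mex{1,0,0} = 2
G(10) = mex{1,1,0} = 2
G(11) = mex{1,1,1} = 0
G(12) = mex{2,1,1} = 0
G(13) = mex{2,1,1} = 0
G(14) = mex{2,2,1} = 0
G(15) = mex{0,2,2} = 1
G(16) = mex{0,2,2} = 1
G(17) = mex{0,0,2} = 1
P-positions are exactly the n with G(n) = 0.

0, 1, 2, 3, 11, 12, 13, 14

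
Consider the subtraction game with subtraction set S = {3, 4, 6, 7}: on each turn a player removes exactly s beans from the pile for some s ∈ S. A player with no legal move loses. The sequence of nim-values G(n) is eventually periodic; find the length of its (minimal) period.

G(0) = 0
G(1) = mex{} = 0
G(2) = mex{} = 0
G(3) = mex{0} = 1
G(4) = mex{0,0} = 1
G(5) = mex{0,0} = 1
G(6) = mex{1,0,0} = 2
G(7) = mex{1,1,0,0} = 2
G(8) = mex{1,1,0,0} = 2
G(9) = mex{2,1,1,0} = 3
G(10) = mex{2,2,1,1} = 0
G(11) = mex{2,2,1,1} = 0
G(12) = mex{3,2,2,1} = 0
G(13) = mex{0,3,2,2} = 1
G(14) = mex{0,0,2,2} = 1
G(15) = mex{0,0,3,2} = 1
G(16) = mex{1,0,0,3} = 2
G(17) = mex{1,1,0,0} = 2
G(18) = mex{1,1,0,0} = 2
G(19) = mex{2,1,1,0} = 3
G(20) = mex{2,2,1,1} = 0
G(21) = mex{2,2,1,1} = 0
G(n+10) = G(n) holds for n = 0,…,6 (a full window of length max(S) = 7), so the sequence is purely periodic with period 10.

10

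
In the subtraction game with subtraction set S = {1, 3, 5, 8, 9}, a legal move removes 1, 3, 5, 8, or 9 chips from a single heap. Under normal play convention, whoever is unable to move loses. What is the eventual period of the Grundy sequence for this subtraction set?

16

n :  0  1  2  3  4  5  6  7  8  9 10 11 12 13 14 15 16 17 18 19 20 21 22 23 24 25 26 27 28 29 30 31 32 33
G :  0  1  0  1  0  1  0  1  2  3  2  3  2  3  2  3  0  1  0  1  0  1  0  1  2  3  2  3  2  3  2  3  0  1
G(n+16) = G(n) holds for n = 0,…,8 (a full window of length max(S) = 9), so the sequence is purely periodic with period 16.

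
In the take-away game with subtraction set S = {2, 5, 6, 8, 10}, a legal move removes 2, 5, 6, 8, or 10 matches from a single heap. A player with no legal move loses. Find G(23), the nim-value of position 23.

3

G(0) = 0
G(1) = mex{} = 0
G(2) = mex{0} = 1
G(3) = mex{0} = 1
G(4) = mex{1} = 0
G(5) = mex{1,0} = 2
G(6) = mex{0,0,0} = 1
G(7) = mex{2,1,0} = 3
G(8) = mex{1,1,1,0} = 2
G(9) = mex{3,0,1,0} = 2
G(10) = mex{2,2,0,1,0} = 3
G(11) = mex{2,1,2,1,0} = 3
G(12) = mex{3,3,1,0,1} = 2
G(13) = mex{3,2,3,2,1} = 0
G(14) = mex{2,2,2,1,0} = 3
G(15) = mex{0,3,2,3,2} = 1
G(16) = mex{3,3,3,2,1} = 0
G(17) = mex{1,2,3,2,3} = 0
G(18) = mex{0,0,2,3,2} = 1
G(19) = mex{0,3,0,3,2} = 1
G(20) = mex{1,1,3,2,3} = 0
G(21) = mex{1,0,1,0,3} = 2
G(22) = mex{0,0,0,3,2} = 1
G(23) = mex{2,1,0,1,0} = 3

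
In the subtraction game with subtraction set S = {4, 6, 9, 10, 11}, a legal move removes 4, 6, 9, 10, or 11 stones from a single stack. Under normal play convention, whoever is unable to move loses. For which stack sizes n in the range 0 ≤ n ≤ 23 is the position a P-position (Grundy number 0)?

G(0) = 0
G(1) = mex{} = 0
G(2) = mex{} = 0
G(3) = mex{} = 0
G(4) = mex{0} = 1
G(5) = mex{0} = 1
G(6) = mex{0,0} = 1
G(7) = mex{0,0} = 1
G(8) = mex{1,0} = 2
G(9) = mex{1,0,0} = 2
G(10) = mex{1,1,0,0} = 2
G(11) = mex{1,1,0,0,0} = 2
G(12) = mex{2,1,0,0,0} = 3
G(13) = mex{2,1,1,0,0} = 3
G(14) = mex{2,2,1,1,0} = 3
G(15) = mex{2,2,1,1,1} = 0
G(16) = mex{3,2,1,1,1} = 0
G(17) = mex{3,2,2,1,1} = 0
G(18) = mex{3,3,2,2,1} = 0
G(19) = mex{0,3,2,2,2} = 1
G(20) = mex{0,3,2,2,2} = 1
G(21) = mex{0,0,3,2,2} = 1
G(22) = mex{0,0,3,3,2} = 1
G(23) = mex{1,0,3,3,3} = 2
P-positions are exactly the n with G(n) = 0.

0, 1, 2, 3, 15, 16, 17, 18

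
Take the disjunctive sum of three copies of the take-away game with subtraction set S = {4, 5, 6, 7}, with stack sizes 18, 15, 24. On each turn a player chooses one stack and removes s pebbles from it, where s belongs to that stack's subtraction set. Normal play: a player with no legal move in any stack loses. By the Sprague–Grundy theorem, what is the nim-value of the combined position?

0

All stacks use S = {4, 5, 6, 7}:
G(0) = 0
G(1) = mex{} = 0
G(2) = mex{} = 0
G(3) = mex{} = 0
G(4) = mex{0} = 1
G(5) = mex{0,0} = 1
G(6) = mex{0,0,0} = 1
G(7) = mex{0,0,0,0} = 1
G(8) = mex{1,0,0,0} = 2
G(9) = mex{1,1,0,0} = 2
G(10) = mex{1,1,1,0} = 2
G(11) = mex{1,1,1,1} = 0
G(12) = mex{2,1,1,1} = 0
G(13) = mex{2,2,1,1} = 0
G(14) = mex{2,2,2,1} = 0
G(15) = mex{0,2,2,2} = 1
G(16) = mex{0,0,2,2} = 1
G(17) = mex{0,0,0,2} = 1
G(18) = mex{0,0,0,0} = 1
G(19) = mex{1,0,0,0} = 2
G(20) = mex{1,1,0,0} = 2
G(21) = mex{1,1,1,0} = 2
G(22) = mex{1,1,1,1} = 0
G(23) = mex{2,1,1,1} = 0
G(24) = mex{2,2,1,1} = 0
Stack A: G(18) = 1.
Stack B: G(15) = 1.
Stack C: G(24) = 0.
Combined Grundy value = 1 ⊕ 1 ⊕ 0 = 0.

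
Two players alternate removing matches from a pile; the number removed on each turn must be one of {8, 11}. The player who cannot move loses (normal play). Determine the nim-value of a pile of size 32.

1

G(0) = 0
G(1) = mex{} = 0
G(2) = mex{} = 0
G(3) = mex{} = 0
G(4) = mex{} = 0
G(5) = mex{} = 0
G(6) = mex{} = 0
G(7) = mex{} = 0
G(8) = mex{0} = 1
G(9) = mex{0} = 1
G(10) = mex{0} = 1
G(11) = mex{0,0} = 1
G(12) = mex{0,0} = 1
G(13) = mex{0,0} = 1
G(14) = mex{0,0} = 1
G(15) = mex{0,0} = 1
G(16) = mex{1,0} = 2
G(17) = mex{1,0} = 2
G(18) = mex{1,0} = 2
G(19) = mex{1,1} = 0
G(20) = mex{1,1} = 0
G(21) = mex{1,1} = 0
G(22) = mex{1,1} = 0
G(23) = mex{1,1} = 0
G(24) = mex{2,1} = 0
G(25) = mex{2,1} = 0
G(26) = mex{2,1} = 0
G(27) = mex{0,2} = 1
G(28) = mex{0,2} = 1
G(29) = mex{0,2} = 1
G(30) = mex{0,0} = 1
G(31) = mex{0,0} = 1
G(32) = mex{0,0} = 1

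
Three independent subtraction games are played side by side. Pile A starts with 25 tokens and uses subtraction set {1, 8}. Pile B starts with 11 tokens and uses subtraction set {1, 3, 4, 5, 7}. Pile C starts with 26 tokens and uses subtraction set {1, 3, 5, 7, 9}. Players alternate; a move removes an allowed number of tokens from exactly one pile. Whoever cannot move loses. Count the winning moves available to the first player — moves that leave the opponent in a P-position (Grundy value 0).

0

Pile A, S = {1, 8}:
n :  0  1  2  3  4  5  6  7  8  9 10 11 12 13 14 15 16 17 18 19 20 21 22 23 24 25
G :  0  1  0  1  0  1  0  1  2  0  1  0  1  0  1  0  1  2  0  1  0  1  0  1  0  1
G_A(25) = 1.
Pile B, S = {1, 3, 4, 5, 7}:
G(0) = 0
G(1) = mex{0} = 1
G(2) = mex{1} = 0
G(3) = mex{0,0} = 1
G(4) = mex{1,1,0} = 2
G(5) = mex{2,0,1,0} = 3
G(6) = mex{3,1,0,1} = 2
G(7) = mex{2,2,1,0,0} = 3
G(8) = mex{3,3,2,1,1} = 0
G(9) = mex{0,2,3,2,0} = 1
G(10) = mex{1,3,2,3,1} = 0
G(11) = mex{0,0,3,2,2} = 1
G_B(11) = 1.
Pile C, S = {1, 3, 5, 7, 9}:
G(0) = 0
G(1) = mex{0} = 1
G(2) = mex{1} = 0
G(3) = mex{0,0} = 1
G(4) = mex{1,1} = 0
G(5) = mex{0,0,0} = 1
G(6) = mex{1,1,1} = 0
G(7) = mex{0,0,0,0} = 1
G(8) = mex{1,1,1,1} = 0
G(9) = mex{0,0,0,0,0} = 1
G(10) = mex{1,1,1,1,1} = 0
G(11) = mex{0,0,0,0,0} = 1
G(12) = mex{1,1,1,1,1} = 0
G(13) = mex{0,0,0,0,0} = 1
G(14) = mex{1,1,1,1,1} = 0
G(15) = mex{0,0,0,0,0} = 1
G(16) = mex{1,1,1,1,1} = 0
G(17) = mex{0,0,0,0,0} = 1
G(18) = mex{1,1,1,1,1} = 0
G(19) = mex{0,0,0,0,0} = 1
G(20) = mex{1,1,1,1,1} = 0
G(21) = mex{0,0,0,0,0} = 1
G(22) = mex{1,1,1,1,1} = 0
G(23) = mex{0,0,0,0,0} = 1
G(24) = mex{1,1,1,1,1} = 0
G(25) = mex{0,0,0,0,0} = 1
G(26) = mex{1,1,1,1,1} = 0
G_C(26) = 0.
Combined Grundy value = 1 ⊕ 1 ⊕ 0 = 0.
A winning move leaves total XOR = 0, i.e. changes one component's Grundy value g to g ⊕ X where X is the current total.
Pile A: target g' = 1⊕0 = 1, but every legal move changes the Grundy value (mex property), so 0 moves.
Pile B: target g' = 1⊕0 = 1, but every legal move changes the Grundy value (mex property), so 0 moves.
Pile C: target g' = 0⊕0 = 0, but every legal move changes the Grundy value (mex property), so 0 moves.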